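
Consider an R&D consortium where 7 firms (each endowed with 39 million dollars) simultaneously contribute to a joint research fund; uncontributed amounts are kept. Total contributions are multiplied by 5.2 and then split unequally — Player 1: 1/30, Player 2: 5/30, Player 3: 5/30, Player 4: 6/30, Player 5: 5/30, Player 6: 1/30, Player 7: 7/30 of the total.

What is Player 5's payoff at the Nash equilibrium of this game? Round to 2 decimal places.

106.60 million dollars

A player with share s gets back 5.2·s per unit contributed, so full contribution is dominant for anyone with s > 1/5.2 = 0.1923 and zero contribution is dominant for anyone below.
The shares above 0.1923 belong to Player 4 and Player 7, contributing 39 each; the remaining 5 contribute 0. Total contributed: 78.
Player 5 keeps 39 and receives 5.2 × 78 × 5/30 = 67.60 from the joint research fund, for a payoff of 106.60.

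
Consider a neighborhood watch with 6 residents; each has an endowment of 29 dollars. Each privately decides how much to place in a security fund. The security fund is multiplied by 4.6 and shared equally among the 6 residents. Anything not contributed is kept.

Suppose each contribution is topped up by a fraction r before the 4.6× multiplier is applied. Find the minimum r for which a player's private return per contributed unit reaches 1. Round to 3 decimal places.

With matching at rate r, one contributed unit becomes (1 + r) in the security fund and returns 4.6 × (1 + r) / 6 to the contributor.
Setting this equal to 1: 1 + r = 6/4.6 = 1.3043.
So the minimum matching rate is r = 1.3043 − 1 = 0.304.

0.304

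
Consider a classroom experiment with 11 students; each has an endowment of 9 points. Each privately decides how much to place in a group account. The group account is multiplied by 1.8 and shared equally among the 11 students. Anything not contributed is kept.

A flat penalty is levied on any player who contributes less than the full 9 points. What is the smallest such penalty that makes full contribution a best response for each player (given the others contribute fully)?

7.53 points

Given the others contribute fully, the best deviation is to contribute 0 (any partial contribution still incurs the fine and gives up units whose private return 0.1636 is below 1).
Deviating from 9 to 0 saves 9 points but forfeits the deviator's share of the drop in the group account: 1.8/11 × 9 = 1.47.
So the deviation gain is 9 − 1.47 = 7.53, and the fine must be at least 7.53 points to wipe it out.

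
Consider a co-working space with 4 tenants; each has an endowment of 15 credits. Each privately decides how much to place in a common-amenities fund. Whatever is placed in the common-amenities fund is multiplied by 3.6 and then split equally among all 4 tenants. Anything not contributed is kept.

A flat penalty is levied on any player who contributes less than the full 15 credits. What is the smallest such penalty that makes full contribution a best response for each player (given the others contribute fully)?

Given the others contribute fully, the best deviation is to contribute 0 (any partial contribution still incurs the fine and gives up units whose private return 0.9000 is below 1).
Deviating from 15 to 0 saves 15 credits but forfeits the deviator's share of the drop in the common-amenities fund: 3.6/4 × 15 = 13.50.
So the deviation gain is 15 − 13.50 = 1.50, and the fine must be at least 1.50 credits to wipe it out.

1.50 credits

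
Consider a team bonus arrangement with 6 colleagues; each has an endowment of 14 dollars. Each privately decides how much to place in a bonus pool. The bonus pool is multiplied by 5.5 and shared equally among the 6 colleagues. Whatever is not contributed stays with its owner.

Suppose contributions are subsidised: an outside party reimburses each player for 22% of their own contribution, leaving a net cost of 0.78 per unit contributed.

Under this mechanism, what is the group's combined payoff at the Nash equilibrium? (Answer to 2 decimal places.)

With the mechanism, a contributed unit returns (5.5/6) / 0.78 = 1.1752 per unit of net cost to the contributor — now above 1 — so contributing fully is weakly dominant for every player.
So the Nash equilibrium is full contribution by all 6; the group earns 6 × (14 × 0.22 + 5.5 × 14) = 480.48.

480.48 dollars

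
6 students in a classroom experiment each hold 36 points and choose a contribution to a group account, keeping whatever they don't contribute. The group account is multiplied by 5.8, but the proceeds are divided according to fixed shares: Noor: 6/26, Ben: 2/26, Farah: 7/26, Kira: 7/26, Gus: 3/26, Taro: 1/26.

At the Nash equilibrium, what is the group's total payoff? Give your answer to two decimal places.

Each unit j contributes comes back to j as 5.8 × (j's share), so j prefers to contribute only if that share exceeds 1/5.8 = 0.1724; otherwise keeping the unit dominates.
Noor, Farah and Kira are above the threshold, contributing 36 each; the remaining 3 contribute 0. Total contributed: 108.
The group account pays out 5.8 × 108 = 626.40 in total (split across the unequal shares, but the aggregate is all that matters for the group sum).
The 3 free-riders keep 36 each, adding 108. Group total = 108 + 626.40 = 734.40.

734.40 points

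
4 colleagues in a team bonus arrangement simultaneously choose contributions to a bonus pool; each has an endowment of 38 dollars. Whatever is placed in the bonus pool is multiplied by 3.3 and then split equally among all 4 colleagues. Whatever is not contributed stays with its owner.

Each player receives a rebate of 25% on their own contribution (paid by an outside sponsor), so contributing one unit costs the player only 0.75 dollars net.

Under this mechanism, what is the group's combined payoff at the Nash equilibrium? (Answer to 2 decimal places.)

Under the mechanism each unit contributed yields (3.3/4) / 0.75 = 1.1000 back to its contributor per unit of net cost, which exceeds 1, making full contribution the dominant choice for everyone.
So the Nash equilibrium is full contribution by all 4; the group earns 4 × (38 × 0.25 + 3.3 × 38) = 539.60.

539.60 dollars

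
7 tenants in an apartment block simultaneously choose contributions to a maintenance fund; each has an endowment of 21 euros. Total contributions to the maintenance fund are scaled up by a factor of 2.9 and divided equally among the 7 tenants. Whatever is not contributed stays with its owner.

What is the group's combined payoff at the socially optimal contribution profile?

426.30 euros

Each contributed unit returns 2.900 to the group as a whole (0.4143 to each of 7 players), which exceeds 1, so the social optimum is full contribution: group total = 2.900 × 147 = 426.30.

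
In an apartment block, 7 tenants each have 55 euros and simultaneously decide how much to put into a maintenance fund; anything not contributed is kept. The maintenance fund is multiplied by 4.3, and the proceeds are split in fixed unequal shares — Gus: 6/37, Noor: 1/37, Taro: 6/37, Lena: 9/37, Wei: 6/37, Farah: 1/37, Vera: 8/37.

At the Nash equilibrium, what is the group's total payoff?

566.50 euros

For player j, contributing a unit is worthwhile iff 4.3 × (j's share) ≥ 1, i.e. iff j's share is at least 0.2326.
Only Lena (9/37) clears that bar, contributing 55; the remaining 6 contribute 0. Total contributed: 55.
The maintenance fund pays out 4.3 × 55 = 236.50 in total (split across the unequal shares, but the aggregate is all that matters for the group sum).
The 6 free-riders keep 55 each, adding 330. Group total = 330 + 236.50 = 566.50.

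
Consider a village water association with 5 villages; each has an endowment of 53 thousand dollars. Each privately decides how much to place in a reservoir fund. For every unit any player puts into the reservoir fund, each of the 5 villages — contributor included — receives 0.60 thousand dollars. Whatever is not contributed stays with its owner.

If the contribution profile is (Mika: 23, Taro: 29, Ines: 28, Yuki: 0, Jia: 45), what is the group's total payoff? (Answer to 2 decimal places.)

515.00 thousand dollars

Total contributed: 23 + 29 + 28 + 0 + 45 = 125; total kept: 5 × 53 − 125 = 140.
The reservoir fund pays out 0.60 × 5 × 125 = 375.00 in aggregate.
Group total = 140 + 375.00 = 515.00.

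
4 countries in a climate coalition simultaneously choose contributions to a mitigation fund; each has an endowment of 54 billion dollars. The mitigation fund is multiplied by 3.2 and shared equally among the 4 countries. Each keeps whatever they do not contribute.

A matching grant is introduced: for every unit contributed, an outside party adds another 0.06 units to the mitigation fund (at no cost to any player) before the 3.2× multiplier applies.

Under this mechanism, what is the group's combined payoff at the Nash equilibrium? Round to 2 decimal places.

216.00 billion dollars

With the mechanism, a contributed unit returns 3.2 × 1.06 / 4 = 0.8480 per unit of net cost — still below 1 — so contributing 0 remains dominant for every player.
Everyone keeps their endowment and the group total is 4 × 54 = 216.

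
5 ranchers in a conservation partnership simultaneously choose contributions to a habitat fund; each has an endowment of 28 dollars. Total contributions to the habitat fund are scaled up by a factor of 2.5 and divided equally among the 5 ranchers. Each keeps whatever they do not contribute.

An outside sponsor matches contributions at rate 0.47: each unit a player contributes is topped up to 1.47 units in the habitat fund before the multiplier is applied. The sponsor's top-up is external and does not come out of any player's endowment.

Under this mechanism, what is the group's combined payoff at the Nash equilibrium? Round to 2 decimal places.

140.00 dollars

Even with the mechanism, each unit contributed returns only 2.5 × 1.47 / 5 = 0.7350 per unit of net cost, so contributing nothing is still dominant.
At the Nash equilibrium no one contributes; group total payoff = 5 × 28 = 140.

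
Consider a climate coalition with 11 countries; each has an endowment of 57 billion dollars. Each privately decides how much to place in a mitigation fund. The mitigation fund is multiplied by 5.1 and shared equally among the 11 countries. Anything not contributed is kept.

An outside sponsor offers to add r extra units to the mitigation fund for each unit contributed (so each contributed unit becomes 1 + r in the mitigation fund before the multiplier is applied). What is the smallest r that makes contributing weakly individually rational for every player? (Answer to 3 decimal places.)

1.157

With matching at rate r, one contributed unit becomes (1 + r) in the mitigation fund and returns 5.1 × (1 + r) / 11 to the contributor.
Setting this equal to 1: 1 + r = 11/5.1 = 2.1569.
So the minimum matching rate is r = 2.1569 − 1 = 1.157.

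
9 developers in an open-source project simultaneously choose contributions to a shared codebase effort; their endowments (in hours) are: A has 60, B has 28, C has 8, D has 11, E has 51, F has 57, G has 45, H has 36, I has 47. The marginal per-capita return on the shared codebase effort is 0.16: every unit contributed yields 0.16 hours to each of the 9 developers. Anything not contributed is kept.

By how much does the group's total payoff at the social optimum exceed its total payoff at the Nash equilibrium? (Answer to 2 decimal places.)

150.92 hours

The private return per contributed unit is 0.16 < 1 for everyone, so the Nash equilibrium is zero contribution and the group total is Σ E_j = 60 + 28 + 8 + 11 + 51 + 57 + 45 + 36 + 47 = 343.
Each contributed unit returns 1.440 to the group, so the social optimum is full contribution by everyone: group total = 1.440 × 343 = 493.92.
Efficiency loss = (1.440 − 1) × 343 = 150.92.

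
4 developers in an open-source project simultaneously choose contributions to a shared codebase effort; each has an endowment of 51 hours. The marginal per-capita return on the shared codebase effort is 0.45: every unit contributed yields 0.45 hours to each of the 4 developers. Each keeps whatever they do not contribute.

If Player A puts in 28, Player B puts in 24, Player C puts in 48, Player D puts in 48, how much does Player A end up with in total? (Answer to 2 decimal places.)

Total contributed: 28 + 24 + 48 + 48 = 148.
Each receives 0.45 × 148 = 66.60 from the shared codebase effort.
Player A keeps 51 − 28 = 23, so Player A's payoff is 23 + 66.60 = 89.60.

89.60 hours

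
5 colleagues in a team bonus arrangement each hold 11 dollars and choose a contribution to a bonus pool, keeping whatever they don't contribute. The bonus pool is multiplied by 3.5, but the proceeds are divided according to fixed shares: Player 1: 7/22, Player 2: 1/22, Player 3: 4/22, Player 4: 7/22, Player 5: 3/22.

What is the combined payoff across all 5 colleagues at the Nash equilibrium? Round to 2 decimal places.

110.00 dollars

Each unit j contributes comes back to j as 3.5 × (j's share), so j prefers to contribute only if that share exceeds 1/3.5 = 0.2857; otherwise keeping the unit dominates.
Player 1 and Player 4 are above the threshold, contributing 11 each; the remaining 3 contribute 0. Total contributed: 22.
The bonus pool pays out 3.5 × 22 = 77.00 in total (split across the unequal shares, but the aggregate is all that matters for the group sum).
The 3 free-riders keep 11 each, adding 33. Group total = 33 + 77.00 = 110.00.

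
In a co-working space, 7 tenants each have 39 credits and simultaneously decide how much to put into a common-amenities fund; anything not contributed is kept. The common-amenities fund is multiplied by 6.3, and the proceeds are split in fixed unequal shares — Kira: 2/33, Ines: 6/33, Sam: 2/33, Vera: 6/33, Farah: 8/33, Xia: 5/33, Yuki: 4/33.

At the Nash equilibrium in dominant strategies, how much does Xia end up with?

150.68 credits

Player j's private return per contributed unit is 6.3 × (j's share). Contributing is weakly dominant for j when that share is at least 1/6.3 = 0.1587, and contributing 0 is dominant otherwise.
Ines, Vera and Farah are above the threshold, contributing 39 each; the remaining 4 contribute 0. Total contributed: 117.
Xia keeps 39 and receives 6.3 × 117 × 5/33 = 111.68 from the common-amenities fund, for a payoff of 150.68.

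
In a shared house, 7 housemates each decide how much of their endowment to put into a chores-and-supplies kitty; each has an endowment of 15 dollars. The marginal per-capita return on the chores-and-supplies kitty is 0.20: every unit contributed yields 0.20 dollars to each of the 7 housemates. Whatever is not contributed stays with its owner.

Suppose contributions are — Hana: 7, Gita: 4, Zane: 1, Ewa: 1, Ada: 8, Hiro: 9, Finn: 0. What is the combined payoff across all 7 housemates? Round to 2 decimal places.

117.00 dollars

Total contributed: 7 + 4 + 1 + 1 + 8 + 9 + 0 = 30; total kept: 7 × 15 − 30 = 75.
The chores-and-supplies kitty pays out 0.20 × 7 × 30 = 42.00 in aggregate.
Group total = 75 + 42.00 = 117.00.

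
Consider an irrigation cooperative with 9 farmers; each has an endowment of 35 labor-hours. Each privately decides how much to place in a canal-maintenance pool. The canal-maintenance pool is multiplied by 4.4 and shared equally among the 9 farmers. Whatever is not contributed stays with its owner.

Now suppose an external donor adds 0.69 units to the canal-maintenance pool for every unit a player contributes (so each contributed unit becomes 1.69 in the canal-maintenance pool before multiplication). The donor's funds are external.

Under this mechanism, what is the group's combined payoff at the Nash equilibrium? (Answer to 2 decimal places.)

The effective private return is 4.4 × 1.69 / 9 = 0.8262, which is still under 1, so the mechanism doesn't change anyone's dominant strategy: zero contribution.
Everyone keeps their endowment and the group total is 9 × 35 = 315.

315.00 labor-hours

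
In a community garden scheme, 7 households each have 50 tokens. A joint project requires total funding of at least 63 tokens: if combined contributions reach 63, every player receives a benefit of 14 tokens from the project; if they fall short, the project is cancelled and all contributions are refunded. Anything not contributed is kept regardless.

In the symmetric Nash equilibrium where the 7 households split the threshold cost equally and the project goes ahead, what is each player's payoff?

55 tokens

Equal share of the threshold: 63/7 = 9.
At this profile no one gains by cutting their contribution: any cut drops the total below 63, the project is cancelled, contributions are refunded, and the deviator ends with 50, which is less than 50 − 9 + 14 = 55. Contributing more than 9 just wastes the excess. So contributing exactly 9 is a best response.
Each player's payoff: 50 − 9 + 14 = 55.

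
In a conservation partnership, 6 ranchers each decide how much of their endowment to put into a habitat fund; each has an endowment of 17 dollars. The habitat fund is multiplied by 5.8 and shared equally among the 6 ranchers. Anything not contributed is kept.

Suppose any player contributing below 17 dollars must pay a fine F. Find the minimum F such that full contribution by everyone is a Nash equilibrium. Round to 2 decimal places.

0.57 dollars

Given the others contribute fully, the best deviation is to contribute 0 (any partial contribution still incurs the fine and gives up units whose private return 0.9667 is below 1).
Deviating from 17 to 0 saves 17 dollars but forfeits the deviator's share of the drop in the habitat fund: 5.8/6 × 17 = 16.43.
So the deviation gain is 17 − 16.43 = 0.57, and the fine must be at least 0.57 dollars to wipe it out.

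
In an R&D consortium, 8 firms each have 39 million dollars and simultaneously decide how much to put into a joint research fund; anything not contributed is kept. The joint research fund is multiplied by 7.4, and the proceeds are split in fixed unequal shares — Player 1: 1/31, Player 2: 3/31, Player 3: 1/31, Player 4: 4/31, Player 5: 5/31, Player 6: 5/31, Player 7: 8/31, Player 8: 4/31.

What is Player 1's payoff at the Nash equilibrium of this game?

66.93 million dollars

For player j, contributing a unit is worthwhile iff 7.4 × (j's share) ≥ 1, i.e. iff j's share is at least 0.1351.
Player 5, Player 6 and Player 7 are above the threshold, contributing 39 each; the remaining 5 contribute 0. Total contributed: 117.
Player 1 keeps 39 and receives 7.4 × 117 × 1/31 = 27.93 from the joint research fund, for a payoff of 66.93.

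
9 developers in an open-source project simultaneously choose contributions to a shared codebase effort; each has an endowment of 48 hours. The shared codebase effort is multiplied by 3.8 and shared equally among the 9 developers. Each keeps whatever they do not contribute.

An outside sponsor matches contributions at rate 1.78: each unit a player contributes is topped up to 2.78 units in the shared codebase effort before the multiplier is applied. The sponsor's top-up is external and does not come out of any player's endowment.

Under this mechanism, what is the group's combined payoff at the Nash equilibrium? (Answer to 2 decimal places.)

With the mechanism, a contributed unit returns 3.8 × 2.78 / 9 = 1.1738 per unit of net cost to the contributor — now above 1 — so contributing fully is weakly dominant for every player.
So the Nash equilibrium is full contribution by all 9; the group earns 3.8 × 2.78 × 432 = 4563.65.

4563.65 hours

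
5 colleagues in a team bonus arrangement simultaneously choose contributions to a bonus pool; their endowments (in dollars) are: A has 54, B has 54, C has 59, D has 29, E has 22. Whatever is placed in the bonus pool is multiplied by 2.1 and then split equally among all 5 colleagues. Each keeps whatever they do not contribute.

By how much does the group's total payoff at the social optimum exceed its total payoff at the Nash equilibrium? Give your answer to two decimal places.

239.80 dollars

The private return per contributed unit is 2.1/5 = 0.4200 < 1 for every player regardless of endowment, so the Nash equilibrium is zero contribution and the group total is Σ E_j = 54 + 54 + 59 + 29 + 22 = 218.
Each contributed unit returns 2.100 to the group, so the social optimum is full contribution by everyone: group total = 2.100 × 218 = 457.80.
Efficiency loss = (2.100 − 1) × 218 = 239.80.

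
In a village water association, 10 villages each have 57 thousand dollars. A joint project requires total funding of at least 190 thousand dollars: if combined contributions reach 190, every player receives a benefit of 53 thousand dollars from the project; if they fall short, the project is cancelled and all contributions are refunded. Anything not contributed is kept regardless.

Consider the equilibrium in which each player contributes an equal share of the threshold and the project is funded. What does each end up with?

Equal share of the threshold: 190/10 = 19.
At this profile no one gains by cutting their contribution: any cut drops the total below 190, the project is cancelled, contributions are refunded, and the deviator ends with 57, which is less than 57 − 19 + 53 = 91. Contributing more than 19 just wastes the excess. So contributing exactly 19 is a best response.
Each player's payoff: 57 − 19 + 53 = 91.

91 thousand dollars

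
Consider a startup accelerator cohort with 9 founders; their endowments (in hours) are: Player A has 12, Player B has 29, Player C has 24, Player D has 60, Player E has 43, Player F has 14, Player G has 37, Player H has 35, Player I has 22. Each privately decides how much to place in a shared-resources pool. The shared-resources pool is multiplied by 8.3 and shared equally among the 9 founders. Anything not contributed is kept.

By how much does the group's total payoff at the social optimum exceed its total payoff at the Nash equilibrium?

The private return per contributed unit is 8.3/9 = 0.9222 < 1 for every player regardless of endowment, so the Nash equilibrium is zero contribution and the group total is Σ E_j = 12 + 29 + 24 + 60 + 43 + 14 + 37 + 35 + 22 = 276.
Each contributed unit returns 8.300 to the group, so the social optimum is full contribution by everyone: group total = 8.300 × 276 = 2290.80.
Efficiency loss = (8.300 − 1) × 276 = 2014.80.

2014.80 hours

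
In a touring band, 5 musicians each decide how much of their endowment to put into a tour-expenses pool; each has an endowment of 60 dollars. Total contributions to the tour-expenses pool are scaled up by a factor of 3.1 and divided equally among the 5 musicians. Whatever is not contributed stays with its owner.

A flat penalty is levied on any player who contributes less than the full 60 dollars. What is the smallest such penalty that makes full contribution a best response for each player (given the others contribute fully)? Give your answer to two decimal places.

22.80 dollars

Given the others contribute fully, the best deviation is to contribute 0 (any partial contribution still incurs the fine and gives up units whose private return 0.6200 is below 1).
Deviating from 60 to 0 saves 60 dollars but forfeits the deviator's share of the drop in the tour-expenses pool: 3.1/5 × 60 = 37.20.
So the deviation gain is 60 − 37.20 = 22.80, and the fine must be at least 22.80 dollars to wipe it out.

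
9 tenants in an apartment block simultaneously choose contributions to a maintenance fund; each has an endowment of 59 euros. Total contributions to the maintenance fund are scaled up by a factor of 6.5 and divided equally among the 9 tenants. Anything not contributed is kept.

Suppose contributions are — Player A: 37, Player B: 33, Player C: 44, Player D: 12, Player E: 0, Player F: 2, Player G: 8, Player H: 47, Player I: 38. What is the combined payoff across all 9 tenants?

Total contributed: 37 + 33 + 44 + 12 + 0 + 2 + 8 + 47 + 38 = 221; total kept: 9 × 59 − 221 = 310.
The maintenance fund pays out 6.5 × 221 = 1436.50 in aggregate.
Group total = 310 + 1436.50 = 1746.50.

1746.50 euros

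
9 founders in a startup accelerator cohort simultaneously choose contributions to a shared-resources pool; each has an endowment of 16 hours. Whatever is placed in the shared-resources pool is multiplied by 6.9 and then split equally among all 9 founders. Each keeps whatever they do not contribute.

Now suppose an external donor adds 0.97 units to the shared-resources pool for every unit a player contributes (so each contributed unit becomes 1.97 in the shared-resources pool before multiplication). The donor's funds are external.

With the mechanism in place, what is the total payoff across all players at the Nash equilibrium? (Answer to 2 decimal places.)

1957.39 hours

The effective private return per unit is now 6.9 × 1.97 / 9 = 1.5103 > 1, so every player's dominant strategy flips to full contribution.
So the Nash equilibrium is full contribution by all 9; the group earns 6.9 × 1.97 × 144 = 1957.39.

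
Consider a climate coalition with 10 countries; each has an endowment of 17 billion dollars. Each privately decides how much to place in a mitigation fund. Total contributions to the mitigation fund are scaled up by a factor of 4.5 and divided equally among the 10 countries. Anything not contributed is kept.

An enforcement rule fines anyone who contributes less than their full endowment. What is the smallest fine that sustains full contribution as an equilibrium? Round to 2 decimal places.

Given the others contribute fully, the best deviation is to contribute 0 (any partial contribution still incurs the fine and gives up units whose private return 0.4500 is below 1).
Deviating from 17 to 0 saves 17 billion dollars but forfeits the deviator's share of the drop in the mitigation fund: 4.5/10 × 17 = 7.65.
So the deviation gain is 17 − 7.65 = 9.35, and the fine must be at least 9.35 billion dollars to wipe it out.

9.35 billion dollars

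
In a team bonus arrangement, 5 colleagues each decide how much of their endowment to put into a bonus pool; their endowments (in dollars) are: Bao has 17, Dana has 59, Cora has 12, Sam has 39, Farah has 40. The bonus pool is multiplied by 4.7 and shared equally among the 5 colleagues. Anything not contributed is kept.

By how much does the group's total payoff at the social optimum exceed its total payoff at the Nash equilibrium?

The private return per contributed unit is 4.7/5 = 0.9400 < 1 for every player regardless of endowment, so the Nash equilibrium is zero contribution and the group total is Σ E_j = 17 + 59 + 12 + 39 + 40 = 167.
Each contributed unit returns 4.700 to the group, so the social optimum is full contribution by everyone: group total = 4.700 × 167 = 784.90.
Efficiency loss = (4.700 − 1) × 167 = 617.90.

617.90 dollars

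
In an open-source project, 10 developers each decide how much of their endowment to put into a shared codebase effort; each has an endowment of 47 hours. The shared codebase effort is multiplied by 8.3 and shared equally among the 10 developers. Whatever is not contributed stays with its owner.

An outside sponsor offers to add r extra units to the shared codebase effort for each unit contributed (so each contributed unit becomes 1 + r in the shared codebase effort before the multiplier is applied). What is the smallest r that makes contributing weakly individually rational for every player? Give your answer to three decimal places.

0.205

With matching at rate r, one contributed unit becomes (1 + r) in the shared codebase effort and returns 8.3 × (1 + r) / 10 to the contributor.
Setting this equal to 1: 1 + r = 10/8.3 = 1.2048.
So the minimum matching rate is r = 1.2048 − 1 = 0.205.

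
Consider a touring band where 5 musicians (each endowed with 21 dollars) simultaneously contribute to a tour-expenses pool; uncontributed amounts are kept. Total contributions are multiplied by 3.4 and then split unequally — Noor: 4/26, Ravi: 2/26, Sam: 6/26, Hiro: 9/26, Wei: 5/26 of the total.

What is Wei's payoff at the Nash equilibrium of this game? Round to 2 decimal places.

34.73 dollars

For player j, contributing a unit is worthwhile iff 3.4 × (j's share) ≥ 1, i.e. iff j's share is at least 0.2941.
Only Hiro (9/26) clears that bar, contributing 21; the remaining 4 contribute 0. Total contributed: 21.
Wei keeps 21 and receives 3.4 × 21 × 5/26 = 13.73 from the tour-expenses pool, for a payoff of 34.73.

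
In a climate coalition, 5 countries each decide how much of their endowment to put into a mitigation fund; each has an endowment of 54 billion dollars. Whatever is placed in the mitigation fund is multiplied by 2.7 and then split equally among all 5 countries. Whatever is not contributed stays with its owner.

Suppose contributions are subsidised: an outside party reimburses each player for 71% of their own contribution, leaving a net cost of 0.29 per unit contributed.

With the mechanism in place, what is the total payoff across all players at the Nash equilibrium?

920.70 billion dollars

With the mechanism, a contributed unit returns (2.7/5) / 0.29 = 1.8621 per unit of net cost to the contributor — now above 1 — so contributing fully is weakly dominant for every player.
So the Nash equilibrium is full contribution by all 5; the group earns 5 × (54 × 0.71 + 2.7 × 54) = 920.70.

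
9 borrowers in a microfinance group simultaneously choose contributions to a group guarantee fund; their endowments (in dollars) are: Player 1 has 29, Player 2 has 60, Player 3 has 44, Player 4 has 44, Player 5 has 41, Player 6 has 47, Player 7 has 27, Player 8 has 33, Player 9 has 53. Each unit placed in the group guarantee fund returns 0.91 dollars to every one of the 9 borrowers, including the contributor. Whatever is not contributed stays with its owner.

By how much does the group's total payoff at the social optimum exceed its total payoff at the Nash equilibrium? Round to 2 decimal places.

The private return per contributed unit is 0.91 < 1 for everyone, so the Nash equilibrium is zero contribution and the group total is Σ E_j = 29 + 60 + 44 + 44 + 41 + 47 + 27 + 33 + 53 = 378.
Each contributed unit returns 8.190 to the group, so the social optimum is full contribution by everyone: group total = 8.190 × 378 = 3095.82.
Efficiency loss = (8.190 − 1) × 378 = 2717.82.

2717.82 dollars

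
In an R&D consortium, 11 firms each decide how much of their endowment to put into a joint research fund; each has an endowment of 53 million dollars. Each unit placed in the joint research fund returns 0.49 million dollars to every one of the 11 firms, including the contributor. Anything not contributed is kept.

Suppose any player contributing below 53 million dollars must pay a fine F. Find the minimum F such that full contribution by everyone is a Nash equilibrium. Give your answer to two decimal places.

Given the others contribute fully, the best deviation is to contribute 0 (any partial contribution still incurs the fine and gives up units whose private return 0.49 is below 1).
Deviating from 53 to 0 saves 53 million dollars but forfeits the deviator's share of the drop in the joint research fund: 0.49 × 53 = 25.97.
So the deviation gain is 53 − 25.97 = 27.03, and the fine must be at least 27.03 million dollars to wipe it out.

27.03 million dollars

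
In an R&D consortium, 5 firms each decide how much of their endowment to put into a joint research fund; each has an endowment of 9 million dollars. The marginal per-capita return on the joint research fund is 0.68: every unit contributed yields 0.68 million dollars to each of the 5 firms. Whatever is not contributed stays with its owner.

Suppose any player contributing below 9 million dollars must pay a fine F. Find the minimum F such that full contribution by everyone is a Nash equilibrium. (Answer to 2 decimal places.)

Given the others contribute fully, the best deviation is to contribute 0 (any partial contribution still incurs the fine and gives up units whose private return 0.68 is below 1).
Deviating from 9 to 0 saves 9 million dollars but forfeits the deviator's share of the drop in the joint research fund: 0.68 × 9 = 6.12.
So the deviation gain is 9 − 6.12 = 2.88, and the fine must be at least 2.88 million dollars to wipe it out.

2.88 million dollars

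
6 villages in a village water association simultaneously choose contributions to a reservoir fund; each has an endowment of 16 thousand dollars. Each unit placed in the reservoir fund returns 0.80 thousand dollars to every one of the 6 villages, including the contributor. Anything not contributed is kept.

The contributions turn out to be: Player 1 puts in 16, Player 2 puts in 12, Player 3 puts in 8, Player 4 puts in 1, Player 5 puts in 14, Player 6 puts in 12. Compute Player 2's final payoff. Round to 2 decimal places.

54.40 thousand dollars

Total contributed: 16 + 12 + 8 + 1 + 14 + 12 = 63.
Each receives 0.80 × 63 = 50.40 from the reservoir fund.
Player 2 keeps 16 − 12 = 4, so Player 2's payoff is 4 + 50.40 = 54.40.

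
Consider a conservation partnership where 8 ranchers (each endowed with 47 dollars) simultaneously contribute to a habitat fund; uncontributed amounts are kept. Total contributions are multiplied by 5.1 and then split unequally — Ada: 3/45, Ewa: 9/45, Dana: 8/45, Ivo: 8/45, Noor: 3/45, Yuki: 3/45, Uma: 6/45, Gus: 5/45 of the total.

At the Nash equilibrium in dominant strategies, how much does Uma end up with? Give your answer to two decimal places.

A player with share s gets back 5.1·s per unit contributed, so full contribution is dominant for anyone with s > 1/5.1 = 0.1961 and zero contribution is dominant for anyone below.
Only Ewa (9/45) clears that bar, contributing 47; the remaining 7 contribute 0. Total contributed: 47.
Uma keeps 47 and receives 5.1 × 47 × 6/45 = 31.96 from the habitat fund, for a payoff of 78.96.

78.96 dollars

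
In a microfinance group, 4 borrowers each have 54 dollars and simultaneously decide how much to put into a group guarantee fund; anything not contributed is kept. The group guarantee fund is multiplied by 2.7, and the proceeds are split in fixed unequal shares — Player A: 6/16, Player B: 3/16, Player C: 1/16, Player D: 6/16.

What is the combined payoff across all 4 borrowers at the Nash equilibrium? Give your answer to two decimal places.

399.60 dollars

Each unit j contributes comes back to j as 2.7 × (j's share), so j prefers to contribute only if that share exceeds 1/2.7 = 0.3704; otherwise keeping the unit dominates.
The shares above 0.3704 belong to Player A and Player D, contributing 54 each; the remaining 2 contribute 0. Total contributed: 108.
The group guarantee fund pays out 2.7 × 108 = 291.60 in total (split across the unequal shares, but the aggregate is all that matters for the group sum).
The 2 free-riders keep 54 each, adding 108. Group total = 108 + 291.60 = 399.60.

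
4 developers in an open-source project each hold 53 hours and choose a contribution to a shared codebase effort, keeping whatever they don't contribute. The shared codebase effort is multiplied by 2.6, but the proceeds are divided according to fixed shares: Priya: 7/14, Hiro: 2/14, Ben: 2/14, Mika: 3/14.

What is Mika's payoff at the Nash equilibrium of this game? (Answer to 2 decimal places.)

For player j, contributing a unit is worthwhile iff 2.6 × (j's share) ≥ 1, i.e. iff j's share is at least 0.3846.
Only Priya (7/14) clears that bar, contributing 53; the remaining 3 contribute 0. Total contributed: 53.
Mika keeps 53 and receives 2.6 × 53 × 3/14 = 29.53 from the shared codebase effort, for a payoff of 82.53.

82.53 hours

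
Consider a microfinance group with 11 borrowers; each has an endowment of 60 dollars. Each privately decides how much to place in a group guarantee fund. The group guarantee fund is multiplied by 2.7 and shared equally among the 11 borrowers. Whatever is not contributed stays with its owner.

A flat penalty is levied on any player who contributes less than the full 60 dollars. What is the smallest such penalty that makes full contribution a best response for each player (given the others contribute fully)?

45.27 dollars

Given the others contribute fully, the best deviation is to contribute 0 (any partial contribution still incurs the fine and gives up units whose private return 0.2455 is below 1).
Deviating from 60 to 0 saves 60 dollars but forfeits the deviator's share of the drop in the group guarantee fund: 2.7/11 × 60 = 14.73.
So the deviation gain is 60 − 14.73 = 45.27, and the fine must be at least 45.27 dollars to wipe it out.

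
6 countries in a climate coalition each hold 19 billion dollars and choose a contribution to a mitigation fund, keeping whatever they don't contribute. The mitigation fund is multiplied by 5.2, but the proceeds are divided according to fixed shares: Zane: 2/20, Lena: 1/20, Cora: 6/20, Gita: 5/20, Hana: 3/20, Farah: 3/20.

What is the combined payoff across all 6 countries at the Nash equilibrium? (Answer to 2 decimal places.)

273.60 billion dollars

For player j, contributing a unit is worthwhile iff 5.2 × (j's share) ≥ 1, i.e. iff j's share is at least 0.1923.
The shares above 0.1923 belong to Cora and Gita, contributing 19 each; the remaining 4 contribute 0. Total contributed: 38.
The mitigation fund pays out 5.2 × 38 = 197.60 in total (split across the unequal shares, but the aggregate is all that matters for the group sum).
The 4 free-riders keep 19 each, adding 76. Group total = 76 + 197.60 = 273.60.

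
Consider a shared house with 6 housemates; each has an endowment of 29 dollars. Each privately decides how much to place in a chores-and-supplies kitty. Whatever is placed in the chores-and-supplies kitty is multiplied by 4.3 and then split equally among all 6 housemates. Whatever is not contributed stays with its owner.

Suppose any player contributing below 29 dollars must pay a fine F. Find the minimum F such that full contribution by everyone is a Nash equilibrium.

Given the others contribute fully, the best deviation is to contribute 0 (any partial contribution still incurs the fine and gives up units whose private return 0.7167 is below 1).
Deviating from 29 to 0 saves 29 dollars but forfeits the deviator's share of the drop in the chores-and-supplies kitty: 4.3/6 × 29 = 20.78.
So the deviation gain is 29 − 20.78 = 8.22, and the fine must be at least 8.22 dollars to wipe it out.

8.22 dollars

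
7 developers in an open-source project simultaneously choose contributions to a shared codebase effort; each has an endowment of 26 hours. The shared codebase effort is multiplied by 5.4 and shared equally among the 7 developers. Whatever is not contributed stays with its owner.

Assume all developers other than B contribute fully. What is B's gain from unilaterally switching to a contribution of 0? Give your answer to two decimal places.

Switching from a contribution of 26 to 0 lets B keep an extra 26 hours, but lowers the shared codebase effort by 26, which costs B their own share of that drop: 5.4/7 × 26 = 20.06.
Net gain = 26 − 20.06 = 5.94. The private return per contributed unit (0.7714) is below 1, so free-riding is indeed the best response regardless of what the others do.

5.94 hours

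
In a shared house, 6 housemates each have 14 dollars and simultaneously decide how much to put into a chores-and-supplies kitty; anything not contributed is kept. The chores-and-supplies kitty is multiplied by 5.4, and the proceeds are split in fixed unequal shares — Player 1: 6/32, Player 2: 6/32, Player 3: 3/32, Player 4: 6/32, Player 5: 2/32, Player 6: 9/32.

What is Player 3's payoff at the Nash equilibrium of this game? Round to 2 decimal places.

Player j's private return per contributed unit is 5.4 × (j's share). Contributing is weakly dominant for j when that share is at least 1/5.4 = 0.1852, and contributing 0 is dominant otherwise.
Player 1, Player 2, Player 4 and Player 6 clear that bar, contributing 14 each; the remaining 2 contribute 0. Total contributed: 56.
Player 3 keeps 14 and receives 5.4 × 56 × 3/32 = 28.35 from the chores-and-supplies kitty, for a payoff of 42.35.

42.35 dollars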